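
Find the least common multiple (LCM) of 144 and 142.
10224

First find GCD(144, 142) using the Euclidean algorithm:
144 = 1 × 142 + 2
142 = 71 × 2 + 0
GCD(144, 142) = 2

LCM formula: LCM(a, b) = (a × b) / GCD(a, b)
LCM(144, 142) = (144 × 142) / 2
LCM(144, 142) = 20448 / 2
LCM(144, 142) = 10224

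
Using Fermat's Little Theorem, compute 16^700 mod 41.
By Fermat: 16^{40} ≡ 1 (mod 41). 700 ≡ 20 (mod 40). So 16^{700} ≡ 16^{20} ≡ 1 (mod 41)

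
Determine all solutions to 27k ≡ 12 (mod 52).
12

Since gcd(27, 52) = 1 divides 12, a solution exists.
Multiply both sides by the inverse of 27 mod 52:
  27^(-1) mod 52 = 27
  x ≡ 27 × 12 ≡ 324 ≡ 12 (mod 52)
Verification: 27 × 12 = 324 = 6 × 52 + 12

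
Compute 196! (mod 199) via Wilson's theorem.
(198)! = (196)! × (197) × (198) ≡ -1 (mod 199). So (196)! ≡ -1 × [(198)(197)]^(-1) ≡ 99 (mod 199)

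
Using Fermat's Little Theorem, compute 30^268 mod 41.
By Fermat: 30^{40} ≡ 1 (mod 41). 268 = 6×40 + 28. So 30^{268} ≡ 30^{28} ≡ 25 (mod 41)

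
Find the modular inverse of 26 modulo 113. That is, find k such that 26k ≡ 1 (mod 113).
100

Using Extended Euclidean Algorithm:
gcd(26, 113) = 1
Bezout coefficients: 26 × -13 + 113 × 3 = 1
So 26 × -13 ≡ 1 (mod 113)
The inverse is -13 mod 113 = 100
Verification: 26 × 100 = 2600 = 23 × 113 + 1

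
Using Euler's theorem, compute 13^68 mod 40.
By Euler: 13^{16} ≡ 1 (mod 40) since gcd(13, 40) = 1. 68 = 4×16 + 4. So 13^{68} ≡ 13^{4} ≡ 1 (mod 40)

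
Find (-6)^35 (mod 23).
Using Fermat: (-6)^{22} ≡ 1 (mod 23). 35 ≡ 13 (mod 22). So (-6)^{35} ≡ (-6)^{13} ≡ 10 (mod 23)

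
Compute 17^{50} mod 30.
19

Using successive squaring:
Binary expansion of 50: 110010
Powers of 17 mod 30 (each is the square of the previous):
  17^1 ≡ 17 (mod 30)
  17^2 ≡ 17² = 289 ≡ 19 (mod 30)
  17^4 ≡ 19² = 361 ≡ 1 (mod 30)
  17^8 ≡ 1² = 1 ≡ 1 (mod 30)
  17^16 ≡ 1² = 1 ≡ 1 (mod 30)
  17^32 ≡ 1² = 1 ≡ 1 (mod 30)
50 = 32 + 16 + 2, so 17^50 = 17^32 × 17^16 × 17^2 ≡ 1 × 1 × 19 (mod 30)
Multiplying step by step:
  1 × 1 = 1 ≡ 1 (mod 30)
  1 × 19 = 19 ≡ 19 (mod 30)
Result: 17^50 ≡ 19 (mod 30)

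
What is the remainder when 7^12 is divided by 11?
Using Fermat: 7^{10} ≡ 1 (mod 11). 12 ≡ 2 (mod 10). So 7^{12} ≡ 7^{2} ≡ 5 (mod 11)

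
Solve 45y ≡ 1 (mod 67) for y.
3

Using Extended Euclidean Algorithm:
gcd(45, 67) = 1
Bezout coefficients: 45 × 3 + 67 × -2 = 1
So 45 × 3 ≡ 1 (mod 67)
The inverse is 3 mod 67 = 3
Verification: 45 × 3 = 135 = 2 × 67 + 1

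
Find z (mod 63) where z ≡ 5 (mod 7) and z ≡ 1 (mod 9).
M = 7 × 9 = 63. M₁ = 9, y₁ ≡ 4 (mod 7). M₂ = 7, y₂ ≡ 4 (mod 9). z = 5×9×4 + 1×7×4 ≡ 19 (mod 63)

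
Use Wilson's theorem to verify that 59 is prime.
(58)! mod 59 = 58. Since this equals -1 (mod 59), Wilson confirms 59 is prime.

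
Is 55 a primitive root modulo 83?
Yes

To verify, check if 55^(82/q) ≢ 1 (mod 83) for each prime divisor q of 82
Divisors of 82 = 82: [1, 2, 41, 82]
  55^(82/41) = 55^2 ≡ 37 (mod 83)
  55^(82/2) = 55^41 ≡ 82 (mod 83)
Conclusion: 55 is a primitive root modulo 83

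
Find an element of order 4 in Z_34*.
13 has order 4 mod 34 since 13^{4} ≡ 1 (mod 34) and no smaller power works.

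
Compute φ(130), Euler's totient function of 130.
48

Prime factorization: 130 = 2 × 5 × 13
Using the formula φ(n) = n × Π(1 - 1/p) for each prime factor p:
φ(130) = 130 × (1 - 1/2) × (1 - 1/5) × (1 - 1/13)
φ(130) = 48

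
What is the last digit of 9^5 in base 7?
9 ≡ 2 (mod 7). 5 = 4 + 1 (binary 101). Repeated squaring mod 7: 2^1 ≡ 2; 2^2 ≡ 2² = 4 ≡ 4; 2^4 ≡ 4² = 16 ≡ 2. Multiply: 9^5 ≡ 2^4 × 2^1 ≡ 2 × 2 (mod 7): 2 × 2 = 4 ≡ 4. So 9^5 ≡ 4 (mod 7).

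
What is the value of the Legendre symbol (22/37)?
(22/37) = 22^{18} mod 37 = -1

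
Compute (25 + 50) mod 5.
0

(25 + 50) = 75
75 mod 5 = 0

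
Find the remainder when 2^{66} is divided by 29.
By Fermat: 2^{28} ≡ 1 (mod 29). 66 = 2×28 + 10. So 2^{66} ≡ 2^{10} ≡ 9 (mod 29)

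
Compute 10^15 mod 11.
Using Fermat: 10^{10} ≡ 1 (mod 11). 15 ≡ 5 (mod 10). So 10^{15} ≡ 10^{5} ≡ 10 (mod 11)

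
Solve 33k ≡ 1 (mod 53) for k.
45

Using Extended Euclidean Algorithm:
gcd(33, 53) = 1
Bezout coefficients: 33 × -8 + 53 × 5 = 1
So 33 × -8 ≡ 1 (mod 53)
The inverse is -8 mod 53 = 45
Verification: 33 × 45 = 1485 = 28 × 53 + 1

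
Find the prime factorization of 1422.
2 × 3^2 × 79

Divide by primes starting from smallest:
1422 ÷ 2 = 711
711 ÷ 3 = 237
237 ÷ 3 = 79
79 ÷ 79 = 1

1422 = 2 × 3^2 × 79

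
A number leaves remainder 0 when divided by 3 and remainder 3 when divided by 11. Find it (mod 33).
M = 3 × 11 = 33. M₁ = 11, y₁ ≡ 2 (mod 3). M₂ = 3, y₂ ≡ 4 (mod 11). x = 0×11×2 + 3×3×4 ≡ 3 (mod 33)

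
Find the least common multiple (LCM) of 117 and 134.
15678

First find GCD(117, 134) using the Euclidean algorithm:
117 = 0 × 134 + 117
134 = 1 × 117 + 17
117 = 6 × 17 + 15
17 = 1 × 15 + 2
15 = 7 × 2 + 1
2 = 2 × 1 + 0
GCD(117, 134) = 1

LCM formula: LCM(a, b) = (a × b) / GCD(a, b)
LCM(117, 134) = (117 × 134) / 1
LCM(117, 134) = 15678 / 1
LCM(117, 134) = 15678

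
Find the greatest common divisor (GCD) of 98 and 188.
2

Using the Euclidean algorithm:
98 = 0 × 188 + 98
188 = 1 × 98 + 90
98 = 1 × 90 + 8
90 = 11 × 8 + 2
8 = 4 × 2 + 0

GCD(98, 188) = 2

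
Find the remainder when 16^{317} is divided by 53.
By Fermat: 16^{52} ≡ 1 (mod 53). 317 = 6×52 + 5. So 16^{317} ≡ 16^{5} ≡ 24 (mod 53)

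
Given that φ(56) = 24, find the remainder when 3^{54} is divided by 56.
By Euler: 3^{24} ≡ 1 (mod 56) since gcd(3, 56) = 1. 54 = 2×24 + 6. So 3^{54} ≡ 3^{6} ≡ 1 (mod 56)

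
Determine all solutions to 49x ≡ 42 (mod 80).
58

Since gcd(49, 80) = 1 divides 42, a solution exists.
Multiply both sides by the inverse of 49 mod 80:
  49^(-1) mod 80 = 49
  x ≡ 49 × 42 ≡ 2058 ≡ 58 (mod 80)
Verification: 49 × 58 = 2842 = 35 × 80 + 42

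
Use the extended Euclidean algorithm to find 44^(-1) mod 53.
Extended GCD: 44(-6) + 53(5) = 1. So 44^(-1) ≡ 47 ≡ 47 (mod 53). Verify: 44 × 47 = 2068 ≡ 1 (mod 53)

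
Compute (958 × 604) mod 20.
12

(958 × 604) = 578632
578632 mod 20 = 12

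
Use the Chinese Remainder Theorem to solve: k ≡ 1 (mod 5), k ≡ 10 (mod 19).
86

Using the Chinese Remainder Theorem:
M = product of moduli = 95
For equation 1: M_1 = 19, 19 ≡ 4 (mod 5), inverse of 19 mod 5 is 4 (check: 4 × 4 = 16 ≡ 1 (mod 5))
For equation 2: M_2 = 5, 5 ≡ 5 (mod 19), inverse of 5 mod 19 is 4 (check: 5 × 4 = 20 ≡ 1 (mod 19))
Combine: k ≡ Σ r_i×M_i×(M_i⁻¹ mod m_i) = 1×19×4 + 10×5×4 = 76 + 200 = 276
276 mod 95 = 86
k ≡ 86 (mod 95)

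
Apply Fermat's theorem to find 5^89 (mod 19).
By Fermat: 5^{18} ≡ 1 (mod 19). 89 = 4×18 + 17. So 5^{89} ≡ 5^{17} ≡ 4 (mod 19)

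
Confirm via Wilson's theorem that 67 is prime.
(66)! mod 67 = 66. Since this equals -1 (mod 67), Wilson confirms 67 is prime.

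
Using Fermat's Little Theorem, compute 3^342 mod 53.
By Fermat: 3^{52} ≡ 1 (mod 53). 342 = 6×52 + 30. So 3^{342} ≡ 3^{30} ≡ 25 (mod 53)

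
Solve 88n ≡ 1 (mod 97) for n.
43

Using Extended Euclidean Algorithm:
gcd(88, 97) = 1
Bezout coefficients: 88 × 43 + 97 × -39 = 1
So 88 × 43 ≡ 1 (mod 97)
The inverse is 43 mod 97 = 43
Verification: 88 × 43 = 3784 = 39 × 97 + 1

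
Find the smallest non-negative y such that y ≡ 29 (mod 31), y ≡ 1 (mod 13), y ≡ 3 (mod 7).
339

Using the Chinese Remainder Theorem:
M = product of moduli = 2821
For equation 1: M_1 = 91, 91 ≡ 29 (mod 31), inverse of 91 mod 31 is 15 (check: 29 × 15 = 435 ≡ 1 (mod 31))
For equation 2: M_2 = 217, 217 ≡ 9 (mod 13), inverse of 217 mod 13 is 3 (check: 9 × 3 = 27 ≡ 1 (mod 13))
For equation 3: M_3 = 403, 403 ≡ 4 (mod 7), inverse of 403 mod 7 is 2 (check: 4 × 2 = 8 ≡ 1 (mod 7))
Combine: y ≡ Σ r_i×M_i×(M_i⁻¹ mod m_i) = 29×91×15 + 1×217×3 + 3×403×2 = 39585 + 651 + 2418 = 42654
42654 mod 2821 = 339
y ≡ 339 (mod 2821)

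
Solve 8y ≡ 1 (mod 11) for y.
7

Using Extended Euclidean Algorithm:
gcd(8, 11) = 1
Bezout coefficients: 8 × -4 + 11 × 3 = 1
So 8 × -4 ≡ 1 (mod 11)
The inverse is -4 mod 11 = 7
Verification: 8 × 7 = 56 = 5 × 11 + 1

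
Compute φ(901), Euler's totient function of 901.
832

Prime factorization: 901 = 17 × 53
Using the formula φ(n) = n × Π(1 - 1/p) for each prime factor p:
φ(901) = 901 × (1 - 1/17) × (1 - 1/53)
φ(901) = 832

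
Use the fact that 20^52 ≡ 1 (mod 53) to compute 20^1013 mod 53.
By Fermat: 20^{52} ≡ 1 (mod 53). 1013 ≡ 25 (mod 52). So 20^{1013} ≡ 20^{25} ≡ 45 (mod 53)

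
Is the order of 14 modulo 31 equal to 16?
No, the actual order is 15, not 16.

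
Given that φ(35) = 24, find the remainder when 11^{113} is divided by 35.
By Euler: 11^{24} ≡ 1 (mod 35) since gcd(11, 35) = 1. 113 = 4×24 + 17. So 11^{113} ≡ 11^{17} ≡ 16 (mod 35)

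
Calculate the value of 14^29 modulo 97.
Using repeated squaring. 29 = 16 + 8 + 4 + 1 (binary 11101). Repeated squaring mod 97: 14^1 ≡ 14; 14^2 ≡ 14² = 196 ≡ 2; 14^4 ≡ 2² = 4 ≡ 4; 14^8 ≡ 4² = 16 ≡ 16; 14^16 ≡ 16² = 256 ≡ 62. Multiply: 14^29 = 14^16 × 14^8 × 14^4 × 14^1 ≡ 62 × 16 × 4 × 14 (mod 97): 62 × 16 = 992 ≡ 22; 22 × 4 = 88 ≡ 88; 88 × 14 = 1232 ≡ 68. So 14^29 ≡ 68 (mod 97).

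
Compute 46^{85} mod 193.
59

Using successive squaring:
Binary expansion of 85: 1010101
Powers of 46 mod 193 (each is the square of the previous):
  46^1 ≡ 46 (mod 193)
  46^2 ≡ 46² = 2116 ≡ 186 (mod 193)
  46^4 ≡ 186² = 34596 ≡ 49 (mod 193)
  46^8 ≡ 49² = 2401 ≡ 85 (mod 193)
  46^16 ≡ 85² = 7225 ≡ 84 (mod 193)
  46^32 ≡ 84² = 7056 ≡ 108 (mod 193)
  46^64 ≡ 108² = 11664 ≡ 84 (mod 193)
85 = 64 + 16 + 4 + 1, so 46^85 = 46^64 × 46^16 × 46^4 × 46^1 ≡ 84 × 84 × 49 × 46 (mod 193)
Multiplying step by step:
  84 × 84 = 7056 ≡ 108 (mod 193)
  108 × 49 = 5292 ≡ 81 (mod 193)
  81 × 46 = 3726 ≡ 59 (mod 193)
Result: 46^85 ≡ 59 (mod 193)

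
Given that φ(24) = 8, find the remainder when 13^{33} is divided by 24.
By Euler: 13^{8} ≡ 1 (mod 24) since gcd(13, 24) = 1. 33 = 4×8 + 1. So 13^{33} ≡ 13^{1} ≡ 13 (mod 24)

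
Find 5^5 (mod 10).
5 = 4 + 1 (binary 101). Repeated squaring mod 10: 5^1 ≡ 5; 5^2 ≡ 5² = 25 ≡ 5; 5^4 ≡ 5² = 25 ≡ 5. Multiply: 5^5 = 5^4 × 5^1 ≡ 5 × 5 (mod 10): 5 × 5 = 25 ≡ 5. So 5^5 ≡ 5 (mod 10).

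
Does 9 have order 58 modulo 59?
p - 1 = 58 has prime divisors 2, 29. Check 9^(58/q) mod 59 for each: 9^(58/2) = 9^29 ≡ 1, 9^(58/29) = 9^2 ≡ 22 (mod 59). Since 9^29 ≡ 1 (mod 59), the order of 9 divides 29 (in fact the order is 29) ≠ 58, so it is not a primitive root.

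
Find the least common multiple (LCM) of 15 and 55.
165

First find GCD(15, 55) using the Euclidean algorithm:
15 = 0 × 55 + 15
55 = 3 × 15 + 10
15 = 1 × 10 + 5
10 = 2 × 5 + 0
GCD(15, 55) = 5

LCM formula: LCM(a, b) = (a × b) / GCD(a, b)
LCM(15, 55) = (15 × 55) / 5
LCM(15, 55) = 825 / 5
LCM(15, 55) = 165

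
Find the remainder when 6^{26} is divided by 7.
By Fermat: 6^{6} ≡ 1 (mod 7). 26 = 4×6 + 2. So 6^{26} ≡ 6^{2} ≡ 1 (mod 7)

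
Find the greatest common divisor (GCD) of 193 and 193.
193

Using the Euclidean algorithm:
193 = 1 × 193 + 0

GCD(193, 193) = 193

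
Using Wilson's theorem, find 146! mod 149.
(148)! = (146)! × (147) × (148) ≡ -1 (mod 149). So (146)! ≡ -1 × [(148)(147)]^(-1) ≡ 74 (mod 149)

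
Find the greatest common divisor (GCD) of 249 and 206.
1

Using the Euclidean algorithm:
249 = 1 × 206 + 43
206 = 4 × 43 + 34
43 = 1 × 34 + 9
34 = 3 × 9 + 7
9 = 1 × 7 + 2
7 = 3 × 2 + 1
2 = 2 × 1 + 0

GCD(249, 206) = 1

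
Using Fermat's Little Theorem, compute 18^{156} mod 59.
19

By Fermat's Little Theorem, a^(p-1) ≡ 1 (mod p) for prime p and gcd(a, p) = 1
Here p = 59, so 18^58 ≡ 1 (mod 59)
We can reduce the exponent: 156 mod 58 = 40
So 18^156 ≡ 18^40 (mod 59)
Computing: 18^40 mod 59 = 19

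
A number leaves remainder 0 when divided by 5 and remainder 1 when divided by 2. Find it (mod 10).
M = 5 × 2 = 10. M₁ = 2, y₁ ≡ 3 (mod 5). M₂ = 5, y₂ ≡ 1 (mod 2). n = 0×2×3 + 1×5×1 ≡ 5 (mod 10)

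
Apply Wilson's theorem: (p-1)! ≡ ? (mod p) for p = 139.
By Wilson's theorem, (138)! ≡ -1 ≡ 138 (mod 139)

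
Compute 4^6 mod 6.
6 = 4 + 2 (binary 110). Repeated squaring mod 6: 4^1 ≡ 4; 4^2 ≡ 4² = 16 ≡ 4; 4^4 ≡ 4² = 16 ≡ 4. Multiply: 4^6 = 4^4 × 4^2 ≡ 4 × 4 (mod 6): 4 × 4 = 16 ≡ 4. So 4^6 ≡ 4 (mod 6).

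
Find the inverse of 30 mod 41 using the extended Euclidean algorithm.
Extended GCD: 30(-15) + 41(11) = 1. So 30^(-1) ≡ 26 ≡ 26 (mod 41). Verify: 30 × 26 = 780 ≡ 1 (mod 41)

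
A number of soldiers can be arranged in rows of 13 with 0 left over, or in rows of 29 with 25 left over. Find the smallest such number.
M = 13 × 29 = 377. M₁ = 29, y₁ ≡ 9 (mod 13). M₂ = 13, y₂ ≡ 9 (mod 29). r = 0×29×9 + 25×13×9 ≡ 286 (mod 377). The smallest positive such number is 286.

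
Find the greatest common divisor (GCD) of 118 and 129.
1

Using the Euclidean algorithm:
118 = 0 × 129 + 118
129 = 1 × 118 + 11
118 = 10 × 11 + 8
11 = 1 × 8 + 3
8 = 2 × 3 + 2
3 = 1 × 2 + 1
2 = 2 × 1 + 0

GCD(118, 129) = 1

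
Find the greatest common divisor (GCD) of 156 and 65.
13

Using the Euclidean algorithm:
156 = 2 × 65 + 26
65 = 2 × 26 + 13
26 = 2 × 13 + 0

GCD(156, 65) = 13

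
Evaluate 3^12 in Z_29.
Using repeated squaring. 12 = 8 + 4 (binary 1100). Repeated squaring mod 29: 3^1 ≡ 3; 3^2 ≡ 3² = 9 ≡ 9; 3^4 ≡ 9² = 81 ≡ 23; 3^8 ≡ 23² = 529 ≡ 7. Multiply: 3^12 = 3^8 × 3^4 ≡ 7 × 23 (mod 29): 7 × 23 = 161 ≡ 16. So 3^12 ≡ 16 (mod 29).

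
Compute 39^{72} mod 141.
42

Using successive squaring:
Binary expansion of 72: 1001000
Powers of 39 mod 141 (each is the square of the previous):
  39^1 ≡ 39 (mod 141)
  39^2 ≡ 39² = 1521 ≡ 111 (mod 141)
  39^4 ≡ 111² = 12321 ≡ 54 (mod 141)
  39^8 ≡ 54² = 2916 ≡ 96 (mod 141)
  39^16 ≡ 96² = 9216 ≡ 51 (mod 141)
  39^32 ≡ 51² = 2601 ≡ 63 (mod 141)
  39^64 ≡ 63² = 3969 ≡ 21 (mod 141)
72 = 64 + 8, so 39^72 = 39^64 × 39^8 ≡ 21 × 96 (mod 141)
Multiplying step by step:
  21 × 96 = 2016 ≡ 42 (mod 141)
Result: 39^72 ≡ 42 (mod 141)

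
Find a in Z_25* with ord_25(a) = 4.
7 has order 4 mod 25 since 7^{4} ≡ 1 (mod 25) and no smaller power works.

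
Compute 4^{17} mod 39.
10

Using successive squaring:
Binary expansion of 17: 10001
Powers of 4 mod 39 (each is the square of the previous):
  4^1 ≡ 4 (mod 39)
  4^2 ≡ 4² = 16 ≡ 16 (mod 39)
  4^4 ≡ 16² = 256 ≡ 22 (mod 39)
  4^8 ≡ 22² = 484 ≡ 16 (mod 39)
  4^16 ≡ 16² = 256 ≡ 22 (mod 39)
17 = 16 + 1, so 4^17 = 4^16 × 4^1 ≡ 22 × 4 (mod 39)
Multiplying step by step:
  22 × 4 = 88 ≡ 10 (mod 39)
Result: 4^17 ≡ 10 (mod 39)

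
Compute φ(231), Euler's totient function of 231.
120

Prime factorization: 231 = 3 × 7 × 11
Using the formula φ(n) = n × Π(1 - 1/p) for each prime factor p:
φ(231) = 231 × (1 - 1/3) × (1 - 1/7) × (1 - 1/11)
φ(231) = 120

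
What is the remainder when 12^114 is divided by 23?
Using Fermat: 12^{22} ≡ 1 (mod 23). 114 ≡ 4 (mod 22). So 12^{114} ≡ 12^{4} ≡ 13 (mod 23)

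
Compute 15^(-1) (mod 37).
15^(-1) ≡ 5 (mod 37). Verification: 15 × 5 = 75 ≡ 1 (mod 37)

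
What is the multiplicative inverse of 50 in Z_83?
5

Using Extended Euclidean Algorithm:
gcd(50, 83) = 1
Bezout coefficients: 50 × 5 + 83 × -3 = 1
So 50 × 5 ≡ 1 (mod 83)
The inverse is 5 mod 83 = 5
Verification: 50 × 5 = 250 = 3 × 83 + 1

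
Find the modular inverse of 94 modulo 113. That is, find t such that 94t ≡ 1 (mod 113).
107

Using Extended Euclidean Algorithm:
gcd(94, 113) = 1
Bezout coefficients: 94 × -6 + 113 × 5 = 1
So 94 × -6 ≡ 1 (mod 113)
The inverse is -6 mod 113 = 107
Verification: 94 × 107 = 10058 = 89 × 113 + 1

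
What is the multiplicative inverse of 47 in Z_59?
54

Using Extended Euclidean Algorithm:
gcd(47, 59) = 1
Bezout coefficients: 47 × -5 + 59 × 4 = 1
So 47 × -5 ≡ 1 (mod 59)
The inverse is -5 mod 59 = 54
Verification: 47 × 54 = 2538 = 43 × 59 + 1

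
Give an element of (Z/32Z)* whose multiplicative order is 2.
15 has order 2 mod 32 since 15^{2} ≡ 1 (mod 32) and no smaller power works.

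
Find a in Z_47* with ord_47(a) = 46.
5 has order 46 mod 47 since 5^{46} ≡ 1 (mod 47) and no smaller power works.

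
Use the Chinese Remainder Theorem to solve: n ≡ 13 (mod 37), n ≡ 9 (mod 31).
753

Using the Chinese Remainder Theorem:
M = product of moduli = 1147
For equation 1: M_1 = 31, 31 ≡ 31 (mod 37), inverse of 31 mod 37 is 6 (check: 31 × 6 = 186 ≡ 1 (mod 37))
For equation 2: M_2 = 37, 37 ≡ 6 (mod 31), inverse of 37 mod 31 is 26 (check: 6 × 26 = 156 ≡ 1 (mod 31))
Combine: n ≡ Σ r_i×M_i×(M_i⁻¹ mod m_i) = 13×31×6 + 9×37×26 = 2418 + 8658 = 11076
11076 mod 1147 = 753
n ≡ 753 (mod 1147)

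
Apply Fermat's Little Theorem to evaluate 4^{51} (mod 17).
13

By Fermat's Little Theorem, a^(p-1) ≡ 1 (mod p) for prime p and gcd(a, p) = 1
Here p = 17, so 4^16 ≡ 1 (mod 17)
We can reduce the exponent: 51 mod 16 = 3
So 4^51 ≡ 4^3 (mod 17)
Computing: 4^3 mod 17 = 13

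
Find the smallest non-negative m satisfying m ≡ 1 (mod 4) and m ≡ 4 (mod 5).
M = 4 × 5 = 20. M₁ = 5, y₁ ≡ 1 (mod 4). M₂ = 4, y₂ ≡ 4 (mod 5). m = 1×5×1 + 4×4×4 ≡ 9 (mod 20)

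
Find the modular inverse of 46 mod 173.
46^(-1) ≡ 79 (mod 173). Verification: 46 × 79 = 3634 ≡ 1 (mod 173)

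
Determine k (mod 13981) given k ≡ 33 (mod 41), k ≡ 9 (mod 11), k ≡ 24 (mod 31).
6224

Using the Chinese Remainder Theorem:
M = product of moduli = 13981
For equation 1: M_1 = 341, 341 ≡ 13 (mod 41), inverse of 341 mod 41 is 19 (check: 13 × 19 = 247 ≡ 1 (mod 41))
For equation 2: M_2 = 1271, 1271 ≡ 6 (mod 11), inverse of 1271 mod 11 is 2 (check: 6 × 2 = 12 ≡ 1 (mod 11))
For equation 3: M_3 = 451, 451 ≡ 17 (mod 31), inverse of 451 mod 31 is 11 (check: 17 × 11 = 187 ≡ 1 (mod 31))
Combine: k ≡ Σ r_i×M_i×(M_i⁻¹ mod m_i) = 33×341×19 + 9×1271×2 + 24×451×11 = 213807 + 22878 + 119064 = 355749
355749 mod 13981 = 6224
k ≡ 6224 (mod 13981)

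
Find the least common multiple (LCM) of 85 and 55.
935

First find GCD(85, 55) using the Euclidean algorithm:
85 = 1 × 55 + 30
55 = 1 × 30 + 25
30 = 1 × 25 + 5
25 = 5 × 5 + 0
GCD(85, 55) = 5

LCM formula: LCM(a, b) = (a × b) / GCD(a, b)
LCM(85, 55) = (85 × 55) / 5
LCM(85, 55) = 4675 / 5
LCM(85, 55) = 935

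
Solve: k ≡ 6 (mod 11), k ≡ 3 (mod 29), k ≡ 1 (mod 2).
M = 11 × 29 × 2 = 638. M₁ = 58, y₁ ≡ 4 (mod 11). M₂ = 22, y₂ ≡ 4 (mod 29). M₃ = 319, y₃ ≡ 1 (mod 2). k = 6×58×4 + 3×22×4 + 1×319×1 ≡ 61 (mod 638)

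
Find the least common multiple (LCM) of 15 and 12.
60

First find GCD(15, 12) using the Euclidean algorithm:
15 = 1 × 12 + 3
12 = 4 × 3 + 0
GCD(15, 12) = 3

LCM formula: LCM(a, b) = (a × b) / GCD(a, b)
LCM(15, 12) = (15 × 12) / 3
LCM(15, 12) = 180 / 3
LCM(15, 12) = 60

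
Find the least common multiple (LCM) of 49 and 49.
49

First find GCD(49, 49) using the Euclidean algorithm:
49 = 1 × 49 + 0
GCD(49, 49) = 49

LCM formula: LCM(a, b) = (a × b) / GCD(a, b)
LCM(49, 49) = (49 × 49) / 49
LCM(49, 49) = 2401 / 49
LCM(49, 49) = 49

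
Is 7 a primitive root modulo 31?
p - 1 = 30 has prime divisors 2, 3, 5. Check 7^(30/q) mod 31 for each: 7^(30/2) = 7^15 ≡ 1, 7^(30/3) = 7^10 ≡ 25, 7^(30/5) = 7^6 ≡ 4 (mod 31). Since 7^15 ≡ 1 (mod 31), the order of 7 divides 15 (in fact the order is 15) ≠ 30, so it is not a primitive root.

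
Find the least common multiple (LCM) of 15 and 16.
240

First find GCD(15, 16) using the Euclidean algorithm:
15 = 0 × 16 + 15
16 = 1 × 15 + 1
15 = 15 × 1 + 0
GCD(15, 16) = 1

LCM formula: LCM(a, b) = (a × b) / GCD(a, b)
LCM(15, 16) = (15 × 16) / 1
LCM(15, 16) = 240 / 1
LCM(15, 16) = 240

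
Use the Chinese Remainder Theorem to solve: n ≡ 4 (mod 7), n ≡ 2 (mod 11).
M = 7 × 11 = 77. M₁ = 11, y₁ ≡ 2 (mod 7). M₂ = 7, y₂ ≡ 8 (mod 11). n = 4×11×2 + 2×7×8 ≡ 46 (mod 77)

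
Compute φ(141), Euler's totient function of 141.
92

Prime factorization: 141 = 3 × 47
Using the formula φ(n) = n × Π(1 - 1/p) for each prime factor p:
φ(141) = 141 × (1 - 1/3) × (1 - 1/47)
φ(141) = 92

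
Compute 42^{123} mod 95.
68

Using successive squaring:
Binary expansion of 123: 1111011
Powers of 42 mod 95 (each is the square of the previous):
  42^1 ≡ 42 (mod 95)
  42^2 ≡ 42² = 1764 ≡ 54 (mod 95)
  42^4 ≡ 54² = 2916 ≡ 66 (mod 95)
  42^8 ≡ 66² = 4356 ≡ 81 (mod 95)
  42^16 ≡ 81² = 6561 ≡ 6 (mod 95)
  42^32 ≡ 6² = 36 ≡ 36 (mod 95)
  42^64 ≡ 36² = 1296 ≡ 61 (mod 95)
123 = 64 + 32 + 16 + 8 + 2 + 1, so 42^123 = 42^64 × 42^32 × 42^16 × 42^8 × 42^2 × 42^1 ≡ 61 × 36 × 6 × 81 × 54 × 42 (mod 95)
Multiplying step by step:
  61 × 36 = 2196 ≡ 11 (mod 95)
  11 × 6 = 66 ≡ 66 (mod 95)
  66 × 81 = 5346 ≡ 26 (mod 95)
  26 × 54 = 1404 ≡ 74 (mod 95)
  74 × 42 = 3108 ≡ 68 (mod 95)
Result: 42^123 ≡ 68 (mod 95)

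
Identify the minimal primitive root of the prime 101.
p - 1 = 100 has prime divisors 2, 5. h is a primitive root mod 101 iff h^(100/q) ≢ 1 (mod 101) for each such q.
h = 2: 2^50 ≡ 100, 2^20 ≡ 95 (mod 101); none is 1, so 2 has order 100 and is a primitive root.
The smallest primitive root mod 101 is g = 2.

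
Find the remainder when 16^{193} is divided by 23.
By Fermat: 16^{22} ≡ 1 (mod 23). 193 = 8×22 + 17. So 16^{193} ≡ 16^{17} ≡ 4 (mod 23)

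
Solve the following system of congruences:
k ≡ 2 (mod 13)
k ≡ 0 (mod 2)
2

Using the Chinese Remainder Theorem:
M = product of moduli = 26
For equation 1: M_1 = 2, 2 ≡ 2 (mod 13), inverse of 2 mod 13 is 7 (check: 2 × 7 = 14 ≡ 1 (mod 13))
For equation 2: M_2 = 13, 13 ≡ 1 (mod 2), inverse of 13 mod 2 is 1 (check: 1 × 1 = 1 ≡ 1 (mod 2))
Combine: k ≡ Σ r_i×M_i×(M_i⁻¹ mod m_i) = 2×2×7 + 0×13×1 = 28 + 0 = 28
28 mod 26 = 2
k ≡ 2 (mod 26)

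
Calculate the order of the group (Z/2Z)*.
1

Prime factorization: 2 = 2
Using the formula φ(n) = n × Π(1 - 1/p) for each prime factor p:
φ(2) = 2 × (1 - 1/2)
φ(2) = 1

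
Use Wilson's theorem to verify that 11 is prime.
(10)! mod 11 = 10. Since this equals -1 (mod 11), Wilson confirms 11 is prime.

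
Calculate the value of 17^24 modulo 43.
Using repeated squaring. 24 = 16 + 8 (binary 11000). Repeated squaring mod 43: 17^1 ≡ 17; 17^2 ≡ 17² = 289 ≡ 31; 17^4 ≡ 31² = 961 ≡ 15; 17^8 ≡ 15² = 225 ≡ 10; 17^16 ≡ 10² = 100 ≡ 14. Multiply: 17^24 = 17^16 × 17^8 ≡ 14 × 10 (mod 43): 14 × 10 = 140 ≡ 11. So 17^24 ≡ 11 (mod 43).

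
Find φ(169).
156

Prime factorization: 169 = 13^2
Using the formula φ(n) = n × Π(1 - 1/p) for each prime factor p:
φ(169) = 169 × (1 - 1/13)
φ(169) = 156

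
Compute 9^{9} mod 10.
9

Using successive squaring:
Binary expansion of 9: 1001
Powers of 9 mod 10 (each is the square of the previous):
  9^1 ≡ 9 (mod 10)
  9^2 ≡ 9² = 81 ≡ 1 (mod 10)
  9^4 ≡ 1² = 1 ≡ 1 (mod 10)
  9^8 ≡ 1² = 1 ≡ 1 (mod 10)
9 = 8 + 1, so 9^9 = 9^8 × 9^1 ≡ 1 × 9 (mod 10)
Multiplying step by step:
  1 × 9 = 9 ≡ 9 (mod 10)
Result: 9^9 ≡ 9 (mod 10)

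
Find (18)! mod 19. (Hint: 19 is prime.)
By Wilson's theorem, (18)! ≡ -1 ≡ 18 (mod 19)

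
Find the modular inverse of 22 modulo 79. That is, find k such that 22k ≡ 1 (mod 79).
18

Using Extended Euclidean Algorithm:
gcd(22, 79) = 1
Bezout coefficients: 22 × 18 + 79 × -5 = 1
So 22 × 18 ≡ 1 (mod 79)
The inverse is 18 mod 79 = 18
Verification: 22 × 18 = 396 = 5 × 79 + 1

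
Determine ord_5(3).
Powers of 3 mod 5: 3^1≡3, 3^2≡4, 3^3≡2, 3^4≡1. Order = 4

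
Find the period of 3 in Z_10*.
Powers of 3 mod 10: 3^1≡3, 3^2≡9, 3^3≡7, 3^4≡1. Order = 4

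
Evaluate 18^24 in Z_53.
Using repeated squaring. 24 = 16 + 8 (binary 11000). Repeated squaring mod 53: 18^1 ≡ 18; 18^2 ≡ 18² = 324 ≡ 6; 18^4 ≡ 6² = 36 ≡ 36; 18^8 ≡ 36² = 1296 ≡ 24; 18^16 ≡ 24² = 576 ≡ 46. Multiply: 18^24 = 18^16 × 18^8 ≡ 46 × 24 (mod 53): 46 × 24 = 1104 ≡ 44. So 18^24 ≡ 44 (mod 53).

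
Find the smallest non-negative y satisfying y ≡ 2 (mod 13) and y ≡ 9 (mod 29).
M = 13 × 29 = 377. M₁ = 29, y₁ ≡ 9 (mod 13). M₂ = 13, y₂ ≡ 9 (mod 29). y = 2×29×9 + 9×13×9 ≡ 67 (mod 377)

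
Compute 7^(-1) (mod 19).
7^(-1) ≡ 11 (mod 19). Verification: 7 × 11 = 77 ≡ 1 (mod 19)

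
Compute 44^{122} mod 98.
4

Using successive squaring:
Binary expansion of 122: 1111010
Powers of 44 mod 98 (each is the square of the previous):
  44^1 ≡ 44 (mod 98)
  44^2 ≡ 44² = 1936 ≡ 74 (mod 98)
  44^4 ≡ 74² = 5476 ≡ 86 (mod 98)
  44^8 ≡ 86² = 7396 ≡ 46 (mod 98)
  44^16 ≡ 46² = 2116 ≡ 58 (mod 98)
  44^32 ≡ 58² = 3364 ≡ 32 (mod 98)
  44^64 ≡ 32² = 1024 ≡ 44 (mod 98)
122 = 64 + 32 + 16 + 8 + 2, so 44^122 = 44^64 × 44^32 × 44^16 × 44^8 × 44^2 ≡ 44 × 32 × 58 × 46 × 74 (mod 98)
Multiplying step by step:
  44 × 32 = 1408 ≡ 36 (mod 98)
  36 × 58 = 2088 ≡ 30 (mod 98)
  30 × 46 = 1380 ≡ 8 (mod 98)
  8 × 74 = 592 ≡ 4 (mod 98)
Result: 44^122 ≡ 4 (mod 98)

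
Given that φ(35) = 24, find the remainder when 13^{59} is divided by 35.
By Euler: 13^{24} ≡ 1 (mod 35) since gcd(13, 35) = 1. 59 = 2×24 + 11. So 13^{59} ≡ 13^{11} ≡ 27 (mod 35)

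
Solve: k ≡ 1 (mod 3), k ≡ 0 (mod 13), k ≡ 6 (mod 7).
M = 3 × 13 × 7 = 273. M₁ = 91, y₁ ≡ 1 (mod 3). M₂ = 21, y₂ ≡ 5 (mod 13). M₃ = 39, y₃ ≡ 2 (mod 7). k = 1×91×1 + 0×21×5 + 6×39×2 ≡ 13 (mod 273)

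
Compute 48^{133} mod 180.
108

Using successive squaring:
Binary expansion of 133: 10000101
Powers of 48 mod 180 (each is the square of the previous):
  48^1 ≡ 48 (mod 180)
  48^2 ≡ 48² = 2304 ≡ 144 (mod 180)
  48^4 ≡ 144² = 20736 ≡ 36 (mod 180)
  48^8 ≡ 36² = 1296 ≡ 36 (mod 180)
  48^16 ≡ 36² = 1296 ≡ 36 (mod 180)
  48^32 ≡ 36² = 1296 ≡ 36 (mod 180)
  48^64 ≡ 36² = 1296 ≡ 36 (mod 180)
  48^128 ≡ 36² = 1296 ≡ 36 (mod 180)
133 = 128 + 4 + 1, so 48^133 = 48^128 × 48^4 × 48^1 ≡ 36 × 36 × 48 (mod 180)
Multiplying step by step:
  36 × 36 = 1296 ≡ 36 (mod 180)
  36 × 48 = 1728 ≡ 108 (mod 180)
Result: 48^133 ≡ 108 (mod 180)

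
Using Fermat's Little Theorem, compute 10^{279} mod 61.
23

By Fermat's Little Theorem, a^(p-1) ≡ 1 (mod p) for prime p and gcd(a, p) = 1
Here p = 61, so 10^60 ≡ 1 (mod 61)
We can reduce the exponent: 279 mod 60 = 39
So 10^279 ≡ 10^39 (mod 61)
Computing: 10^39 mod 61 = 23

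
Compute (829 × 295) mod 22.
3

(829 × 295) = 244555
244555 mod 22 = 3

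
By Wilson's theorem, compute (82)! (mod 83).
By Wilson's theorem, (82)! ≡ -1 ≡ 82 (mod 83)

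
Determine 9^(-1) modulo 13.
9^(-1) ≡ 3 (mod 13). Verification: 9 × 3 = 27 ≡ 1 (mod 13)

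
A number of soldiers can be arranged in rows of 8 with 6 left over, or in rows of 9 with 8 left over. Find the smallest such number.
M = 8 × 9 = 72. M₁ = 9, y₁ ≡ 1 (mod 8). M₂ = 8, y₂ ≡ 8 (mod 9). x = 6×9×1 + 8×8×8 ≡ 62 (mod 72). The smallest positive such number is 62.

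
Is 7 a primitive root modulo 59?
No

To verify, check if 7^(58/q) ≢ 1 (mod 59) for each prime divisor q of 58
Divisors of 58 = 58: [1, 2, 29, 58]
  7^(58/2) = 7^29 ≡ 1 (mod 59)
  7^(58/29) = 7^2 ≡ 49 (mod 59)
Conclusion: 7 is not a primitive root modulo 59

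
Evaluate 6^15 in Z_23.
Using repeated squaring. 15 = 8 + 4 + 2 + 1 (binary 1111). Repeated squaring mod 23: 6^1 ≡ 6; 6^2 ≡ 6² = 36 ≡ 13; 6^4 ≡ 13² = 169 ≡ 8; 6^8 ≡ 8² = 64 ≡ 18. Multiply: 6^15 = 6^8 × 6^4 × 6^2 × 6^1 ≡ 18 × 8 × 13 × 6 (mod 23): 18 × 8 = 144 ≡ 6; 6 × 13 = 78 ≡ 9; 9 × 6 = 54 ≡ 8. So 6^15 ≡ 8 (mod 23).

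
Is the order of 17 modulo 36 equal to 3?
No, the actual order is 2, not 3.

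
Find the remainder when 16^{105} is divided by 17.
By Fermat: 16^{16} ≡ 1 (mod 17). 105 = 6×16 + 9. So 16^{105} ≡ 16^{9} ≡ 16 (mod 17)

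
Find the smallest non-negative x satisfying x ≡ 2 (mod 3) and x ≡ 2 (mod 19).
M = 3 × 19 = 57. M₁ = 19, y₁ ≡ 1 (mod 3). M₂ = 3, y₂ ≡ 13 (mod 19). x = 2×19×1 + 2×3×13 ≡ 2 (mod 57)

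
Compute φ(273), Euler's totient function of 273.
144

Prime factorization: 273 = 3 × 7 × 13
Using the formula φ(n) = n × Π(1 - 1/p) for each prime factor p:
φ(273) = 273 × (1 - 1/3) × (1 - 1/7) × (1 - 1/13)
φ(273) = 144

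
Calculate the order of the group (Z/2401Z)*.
2058

Prime factorization: 2401 = 7^4
Using the formula φ(n) = n × Π(1 - 1/p) for each prime factor p:
φ(2401) = 2401 × (1 - 1/7)
φ(2401) = 2058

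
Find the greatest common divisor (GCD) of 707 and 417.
1

Using the Euclidean algorithm:
707 = 1 × 417 + 290
417 = 1 × 290 + 127
290 = 2 × 127 + 36
127 = 3 × 36 + 19
36 = 1 × 19 + 17
19 = 1 × 17 + 2
17 = 8 × 2 + 1
2 = 2 × 1 + 0

GCD(707, 417) = 1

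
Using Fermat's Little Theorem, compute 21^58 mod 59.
By Fermat's Little Theorem, 21^{58} ≡ 1 (mod 59) since 59 is prime and gcd(21, 59) = 1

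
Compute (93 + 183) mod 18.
6

(93 + 183) = 276
276 mod 18 = 6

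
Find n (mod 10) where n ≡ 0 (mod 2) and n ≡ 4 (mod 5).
M = 2 × 5 = 10. M₁ = 5, y₁ ≡ 1 (mod 2). M₂ = 2, y₂ ≡ 3 (mod 5). n = 0×5×1 + 4×2×3 ≡ 4 (mod 10)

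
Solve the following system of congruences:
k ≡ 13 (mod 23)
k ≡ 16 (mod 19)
358

Using the Chinese Remainder Theorem:
M = product of moduli = 437
For equation 1: M_1 = 19, 19 ≡ 19 (mod 23), inverse of 19 mod 23 is 17 (check: 19 × 17 = 323 ≡ 1 (mod 23))
For equation 2: M_2 = 23, 23 ≡ 4 (mod 19), inverse of 23 mod 19 is 5 (check: 4 × 5 = 20 ≡ 1 (mod 19))
Combine: k ≡ Σ r_i×M_i×(M_i⁻¹ mod m_i) = 13×19×17 + 16×23×5 = 4199 + 1840 = 6039
6039 mod 437 = 358
k ≡ 358 (mod 437)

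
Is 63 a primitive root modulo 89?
Yes

To verify, check if 63^(88/q) ≢ 1 (mod 89) for each prime divisor q of 88
Divisors of 88 = 88: [1, 2, 4, 8, 11, 22, 44, 88]
  63^(88/2) = 63^44 ≡ 88 (mod 89)
  63^(88/11) = 63^8 ≡ 8 (mod 89)
Conclusion: 63 is a primitive root modulo 89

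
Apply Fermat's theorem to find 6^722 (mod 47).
By Fermat: 6^{46} ≡ 1 (mod 47). 722 ≡ 32 (mod 46). So 6^{722} ≡ 6^{32} ≡ 3 (mod 47)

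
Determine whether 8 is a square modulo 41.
By Euler's criterion: 8^{20} ≡ 1 (mod 41). Since this equals 1, 8 is a QR.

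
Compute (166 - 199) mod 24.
15

(166 - 199) = -33
-33 mod 24 = 15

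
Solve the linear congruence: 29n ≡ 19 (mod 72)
23

Since gcd(29, 72) = 1 divides 19, a solution exists.
Multiply both sides by the inverse of 29 mod 72:
  29^(-1) mod 72 = 5
  x ≡ 5 × 19 ≡ 95 ≡ 23 (mod 72)
Verification: 29 × 23 = 667 = 9 × 72 + 19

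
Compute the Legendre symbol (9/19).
(9/19) = 9^{9} mod 19 = 1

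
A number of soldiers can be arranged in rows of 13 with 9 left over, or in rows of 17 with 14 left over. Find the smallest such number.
M = 13 × 17 = 221. M₁ = 17, y₁ ≡ 10 (mod 13). M₂ = 13, y₂ ≡ 4 (mod 17). t = 9×17×10 + 14×13×4 ≡ 48 (mod 221). The smallest positive such number is 48.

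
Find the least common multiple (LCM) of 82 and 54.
2214

First find GCD(82, 54) using the Euclidean algorithm:
82 = 1 × 54 + 28
54 = 1 × 28 + 26
28 = 1 × 26 + 2
26 = 13 × 2 + 0
GCD(82, 54) = 2

LCM formula: LCM(a, b) = (a × b) / GCD(a, b)
LCM(82, 54) = (82 × 54) / 2
LCM(82, 54) = 4428 / 2
LCM(82, 54) = 2214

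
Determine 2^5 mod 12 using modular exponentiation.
5 = 4 + 1 (binary 101). Repeated squaring mod 12: 2^1 ≡ 2; 2^2 ≡ 2² = 4 ≡ 4; 2^4 ≡ 4² = 16 ≡ 4. Multiply: 2^5 = 2^4 × 2^1 ≡ 4 × 2 (mod 12): 4 × 2 = 8 ≡ 8. So 2^5 ≡ 8 (mod 12).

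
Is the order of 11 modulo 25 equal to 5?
Yes, ord_25(11) = 5.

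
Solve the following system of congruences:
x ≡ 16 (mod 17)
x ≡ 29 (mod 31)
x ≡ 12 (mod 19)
8771

Using the Chinese Remainder Theorem:
M = product of moduli = 10013
For equation 1: M_1 = 589, 589 ≡ 11 (mod 17), inverse of 589 mod 17 is 14 (check: 11 × 14 = 154 ≡ 1 (mod 17))
For equation 2: M_2 = 323, 323 ≡ 13 (mod 31), inverse of 323 mod 31 is 12 (check: 13 × 12 = 156 ≡ 1 (mod 31))
For equation 3: M_3 = 527, 527 ≡ 14 (mod 19), inverse of 527 mod 19 is 15 (check: 14 × 15 = 210 ≡ 1 (mod 19))
Combine: x ≡ Σ r_i×M_i×(M_i⁻¹ mod m_i) = 16×589×14 + 29×323×12 + 12×527×15 = 131936 + 112404 + 94860 = 339200
339200 mod 10013 = 8771
x ≡ 8771 (mod 10013)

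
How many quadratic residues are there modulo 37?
For prime 37, there are (p-1)/2 = (37-1)/2 = 18 quadratic residues (excluding 0).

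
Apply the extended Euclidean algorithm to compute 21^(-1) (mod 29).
Extended GCD: 21(-11) + 29(8) = 1. So 21^(-1) ≡ 18 ≡ 18 (mod 29). Verify: 21 × 18 = 378 ≡ 1 (mod 29)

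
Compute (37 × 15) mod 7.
2

(37 × 15) = 555
555 mod 7 = 2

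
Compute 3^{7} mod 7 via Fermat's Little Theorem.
3

By Fermat's Little Theorem, a^(p-1) ≡ 1 (mod p) for prime p and gcd(a, p) = 1
Here p = 7, so 3^6 ≡ 1 (mod 7)
We can reduce the exponent: 7 mod 6 = 1
So 3^7 ≡ 3^1 (mod 7)
Computing: 3^1 mod 7 = 3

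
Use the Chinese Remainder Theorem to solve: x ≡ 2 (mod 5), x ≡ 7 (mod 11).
7

Using the Chinese Remainder Theorem:
M = product of moduli = 55
For equation 1: M_1 = 11, 11 ≡ 1 (mod 5), inverse of 11 mod 5 is 1 (check: 1 × 1 = 1 ≡ 1 (mod 5))
For equation 2: M_2 = 5, 5 ≡ 5 (mod 11), inverse of 5 mod 11 is 9 (check: 5 × 9 = 45 ≡ 1 (mod 11))
Combine: x ≡ Σ r_i×M_i×(M_i⁻¹ mod m_i) = 2×11×1 + 7×5×9 = 22 + 315 = 337
337 mod 55 = 7
x ≡ 7 (mod 55)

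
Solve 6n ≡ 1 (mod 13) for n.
6^(-1) ≡ 11 (mod 13). Verification: 6 × 11 = 66 ≡ 1 (mod 13)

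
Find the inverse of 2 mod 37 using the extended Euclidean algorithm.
Extended GCD: 2(-18) + 37(1) = 1. So 2^(-1) ≡ 19 ≡ 19 (mod 37). Verify: 2 × 19 = 38 ≡ 1 (mod 37)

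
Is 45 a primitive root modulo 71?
No

To verify, check if 45^(70/q) ≢ 1 (mod 71) for each prime divisor q of 70
Divisors of 70 = 70: [1, 2, 5, 7, 10, 14, 35, 70]
  45^(70/2) = 45^35 ≡ 1 (mod 71)
  45^(70/5) = 45^14 ≡ 1 (mod 71)
  45^(70/7) = 45^10 ≡ 32 (mod 71)
Conclusion: 45 is not a primitive root modulo 71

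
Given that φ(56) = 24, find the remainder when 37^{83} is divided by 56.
By Euler: 37^{24} ≡ 1 (mod 56) since gcd(37, 56) = 1. 83 = 3×24 + 11. So 37^{83} ≡ 37^{11} ≡ 53 (mod 56)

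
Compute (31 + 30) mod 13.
9

(31 + 30) = 61
61 mod 13 = 9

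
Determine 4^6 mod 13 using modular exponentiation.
6 = 4 + 2 (binary 110). Repeated squaring mod 13: 4^1 ≡ 4; 4^2 ≡ 4² = 16 ≡ 3; 4^4 ≡ 3² = 9 ≡ 9. Multiply: 4^6 = 4^4 × 4^2 ≡ 9 × 3 (mod 13): 9 × 3 = 27 ≡ 1. So 4^6 ≡ 1 (mod 13).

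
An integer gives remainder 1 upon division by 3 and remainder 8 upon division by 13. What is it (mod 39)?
M = 3 × 13 = 39. M₁ = 13, y₁ ≡ 1 (mod 3). M₂ = 3, y₂ ≡ 9 (mod 13). t = 1×13×1 + 8×3×9 ≡ 34 (mod 39). The smallest positive such number is 34.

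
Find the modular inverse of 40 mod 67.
40^(-1) ≡ 62 (mod 67). Verification: 40 × 62 = 2480 ≡ 1 (mod 67)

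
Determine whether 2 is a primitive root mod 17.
p - 1 = 16 has prime divisors 2. Check 2^(16/q) mod 17 for each: 2^(16/2) = 2^8 ≡ 1 (mod 17). Since 2^8 ≡ 1 (mod 17), the order of 2 divides 8 (in fact the order is 8) ≠ 16, so it is not a primitive root.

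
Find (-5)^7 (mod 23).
(-5) ≡ 18 (mod 23). 7 = 4 + 2 + 1 (binary 111). Repeated squaring mod 23: 18^1 ≡ 18; 18^2 ≡ 18² = 324 ≡ 2; 18^4 ≡ 2² = 4 ≡ 4. Multiply: (-5)^7 ≡ 18^4 × 18^2 × 18^1 ≡ 4 × 2 × 18 (mod 23): 4 × 2 = 8 ≡ 8; 8 × 18 = 144 ≡ 6. So (-5)^7 ≡ 6 (mod 23).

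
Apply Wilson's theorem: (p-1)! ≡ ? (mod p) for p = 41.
By Wilson's theorem, (40)! ≡ -1 ≡ 40 (mod 41)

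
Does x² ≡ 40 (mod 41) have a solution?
By Euler's criterion: 40^{20} ≡ 1 (mod 41). Since this equals 1, 40 is a QR.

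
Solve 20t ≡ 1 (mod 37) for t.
13

Using Extended Euclidean Algorithm:
gcd(20, 37) = 1
Bezout coefficients: 20 × 13 + 37 × -7 = 1
So 20 × 13 ≡ 1 (mod 37)
The inverse is 13 mod 37 = 13
Verification: 20 × 13 = 260 = 7 × 37 + 1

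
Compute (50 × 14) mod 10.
0

(50 × 14) = 700
700 mod 10 = 0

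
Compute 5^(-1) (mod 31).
5^(-1) ≡ 25 (mod 31). Verification: 5 × 25 = 125 ≡ 1 (mod 31)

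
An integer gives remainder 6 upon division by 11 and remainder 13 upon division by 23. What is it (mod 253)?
M = 11 × 23 = 253. M₁ = 23, y₁ ≡ 1 (mod 11). M₂ = 11, y₂ ≡ 21 (mod 23). y = 6×23×1 + 13×11×21 ≡ 105 (mod 253). The smallest positive such number is 105.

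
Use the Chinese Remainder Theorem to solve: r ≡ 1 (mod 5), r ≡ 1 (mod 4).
M = 5 × 4 = 20. M₁ = 4, y₁ ≡ 4 (mod 5). M₂ = 5, y₂ ≡ 1 (mod 4). r = 1×4×4 + 1×5×1 ≡ 1 (mod 20)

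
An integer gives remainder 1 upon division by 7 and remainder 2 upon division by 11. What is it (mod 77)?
M = 7 × 11 = 77. M₁ = 11, y₁ ≡ 2 (mod 7). M₂ = 7, y₂ ≡ 8 (mod 11). r = 1×11×2 + 2×7×8 ≡ 57 (mod 77). The smallest positive such number is 57.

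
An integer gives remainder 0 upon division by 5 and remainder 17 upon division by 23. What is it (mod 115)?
M = 5 × 23 = 115. M₁ = 23, y₁ ≡ 2 (mod 5). M₂ = 5, y₂ ≡ 14 (mod 23). t = 0×23×2 + 17×5×14 ≡ 40 (mod 115). The smallest positive such number is 40.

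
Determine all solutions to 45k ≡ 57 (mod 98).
47

Since gcd(45, 98) = 1 divides 57, a solution exists.
Multiply both sides by the inverse of 45 mod 98:
  45^(-1) mod 98 = 61
  x ≡ 61 × 57 ≡ 3477 ≡ 47 (mod 98)
Verification: 45 × 47 = 2115 = 21 × 98 + 57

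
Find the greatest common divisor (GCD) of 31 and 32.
1

Using the Euclidean algorithm:
31 = 0 × 32 + 31
32 = 1 × 31 + 1
31 = 31 × 1 + 0

GCD(31, 32) = 1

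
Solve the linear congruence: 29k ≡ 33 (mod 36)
21

Since gcd(29, 36) = 1 divides 33, a solution exists.
Multiply both sides by the inverse of 29 mod 36:
  29^(-1) mod 36 = 5
  x ≡ 5 × 33 ≡ 165 ≡ 21 (mod 36)
Verification: 29 × 21 = 609 = 16 × 36 + 33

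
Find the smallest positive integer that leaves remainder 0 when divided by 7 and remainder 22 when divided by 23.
M = 7 × 23 = 161. M₁ = 23, y₁ ≡ 4 (mod 7). M₂ = 7, y₂ ≡ 10 (mod 23). m = 0×23×4 + 22×7×10 ≡ 91 (mod 161). The smallest positive such number is 91.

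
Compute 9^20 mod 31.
Using repeated squaring. 20 = 16 + 4 (binary 10100). Repeated squaring mod 31: 9^1 ≡ 9; 9^2 ≡ 9² = 81 ≡ 19; 9^4 ≡ 19² = 361 ≡ 20; 9^8 ≡ 20² = 400 ≡ 28; 9^16 ≡ 28² = 784 ≡ 9. Multiply: 9^20 = 9^16 × 9^4 ≡ 9 × 20 (mod 31): 9 × 20 = 180 ≡ 25. So 9^20 ≡ 25 (mod 31).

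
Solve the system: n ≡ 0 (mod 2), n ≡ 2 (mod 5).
M = 2 × 5 = 10. M₁ = 5, y₁ ≡ 1 (mod 2). M₂ = 2, y₂ ≡ 3 (mod 5). n = 0×5×1 + 2×2×3 ≡ 2 (mod 10)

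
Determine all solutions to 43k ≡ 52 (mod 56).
52

Since gcd(43, 56) = 1 divides 52, a solution exists.
Multiply both sides by the inverse of 43 mod 56:
  43^(-1) mod 56 = 43
  x ≡ 43 × 52 ≡ 2236 ≡ 52 (mod 56)
Verification: 43 × 52 = 2236 = 39 × 56 + 52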